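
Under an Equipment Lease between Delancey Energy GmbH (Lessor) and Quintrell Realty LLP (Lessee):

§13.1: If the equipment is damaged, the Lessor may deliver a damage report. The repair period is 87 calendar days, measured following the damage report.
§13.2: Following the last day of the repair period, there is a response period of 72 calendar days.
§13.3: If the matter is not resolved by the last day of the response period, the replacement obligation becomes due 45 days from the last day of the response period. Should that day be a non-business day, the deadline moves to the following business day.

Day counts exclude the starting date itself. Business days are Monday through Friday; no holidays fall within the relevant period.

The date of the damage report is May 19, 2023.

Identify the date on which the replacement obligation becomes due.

Adding 87 calendar days to May 19, 2023 gives Aug 14, 2023, which is the last day of the repair period.
The last day of the response period: Aug 14, 2023 + 72 days = Oct 25, 2023.
The date on which the replacement obligation becomes due: Oct 25, 2023 + 45 days = Dec 9, 2023. That falls on a Saturday, so it rolls to the next business day, Monday, Dec 11, 2023.

Dec 11, 2023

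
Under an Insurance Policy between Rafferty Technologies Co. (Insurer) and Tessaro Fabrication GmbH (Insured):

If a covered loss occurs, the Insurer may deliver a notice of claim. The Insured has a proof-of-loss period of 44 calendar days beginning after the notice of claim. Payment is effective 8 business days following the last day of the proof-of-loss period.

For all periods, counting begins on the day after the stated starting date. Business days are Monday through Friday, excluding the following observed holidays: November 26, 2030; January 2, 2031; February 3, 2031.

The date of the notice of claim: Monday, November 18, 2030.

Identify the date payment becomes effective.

The last day of the proof-of-loss period: 44 calendar days after November 18, 2030 is January 1, 2031.
From Wednesday, January 1, 2031, 8 business days (Jan 3, Jan 6, Jan 7, Jan 8, Jan 9, Jan 10, Jan 13, Jan 14, skipping weekends and the listed holiday on Jan 2) brings us to Tuesday, January 14, 2031, which is the date payment becomes effective.

January 14, 2031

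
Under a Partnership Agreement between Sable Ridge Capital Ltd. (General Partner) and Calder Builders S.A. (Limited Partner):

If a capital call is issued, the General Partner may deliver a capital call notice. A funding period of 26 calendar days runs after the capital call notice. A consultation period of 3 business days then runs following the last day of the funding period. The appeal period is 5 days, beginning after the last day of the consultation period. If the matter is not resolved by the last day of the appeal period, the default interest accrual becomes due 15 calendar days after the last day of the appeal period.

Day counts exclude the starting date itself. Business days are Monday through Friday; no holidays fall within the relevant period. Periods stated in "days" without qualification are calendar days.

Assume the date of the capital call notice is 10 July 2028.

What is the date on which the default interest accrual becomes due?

29 August 2028

Adding 26 calendar days to 10 July 2028 gives 5 August 2028, which is the last day of the funding period.
The last day of the consultation period: 3 business days after Saturday, 5 August 2028, skipping weekends — Aug 7, Aug 8, Aug 9 — lands on Wednesday, 9 August 2028.
Adding 5 calendar days to 9 August 2028 gives 14 August 2028, which is the last day of the appeal period.
The date on which the default interest accrual becomes due: 15 calendar days after 14 August 2028 is 29 August 2028.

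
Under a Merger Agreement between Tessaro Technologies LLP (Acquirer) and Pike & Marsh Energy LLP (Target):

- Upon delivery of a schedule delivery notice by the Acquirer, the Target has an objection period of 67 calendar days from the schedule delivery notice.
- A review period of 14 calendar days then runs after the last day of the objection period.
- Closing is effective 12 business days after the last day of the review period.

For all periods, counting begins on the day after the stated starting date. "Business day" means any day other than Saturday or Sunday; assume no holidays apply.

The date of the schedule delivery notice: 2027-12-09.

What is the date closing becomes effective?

2028-03-15

The last day of the objection period: 67 calendar days after 2027-12-09 is 2028-02-14.
The last day of the review period: 14 calendar days after 2028-02-14 is 2028-02-28.
The date closing becomes effective: 12 business days after Monday, 2028-02-28, skipping weekends — Feb 29, Mar 1, Mar 2, Mar 3, …, Mar 13, Mar 14, Mar 15 — lands on Wednesday, 2028-03-15.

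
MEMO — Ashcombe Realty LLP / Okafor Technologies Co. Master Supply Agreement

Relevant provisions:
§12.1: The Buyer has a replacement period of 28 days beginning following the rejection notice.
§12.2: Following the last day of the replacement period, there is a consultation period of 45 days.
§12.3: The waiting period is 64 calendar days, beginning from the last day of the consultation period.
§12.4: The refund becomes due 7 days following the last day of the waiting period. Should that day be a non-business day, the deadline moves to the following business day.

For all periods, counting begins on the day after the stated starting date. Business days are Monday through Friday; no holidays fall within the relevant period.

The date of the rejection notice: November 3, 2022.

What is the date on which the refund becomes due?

March 27, 2023

The last day of the replacement period: 28 calendar days after November 3, 2022 is December 1, 2022.
Adding 45 calendar days to December 1, 2022 gives January 15, 2023, which is the last day of the consultation period.
Adding 64 calendar days to January 15, 2023 gives March 20, 2023, which is the last day of the waiting period.
The date on which the refund becomes due: 7 calendar days after March 20, 2023 is March 27, 2023. March 27, 2023 is a Monday, so no roll-forward applies.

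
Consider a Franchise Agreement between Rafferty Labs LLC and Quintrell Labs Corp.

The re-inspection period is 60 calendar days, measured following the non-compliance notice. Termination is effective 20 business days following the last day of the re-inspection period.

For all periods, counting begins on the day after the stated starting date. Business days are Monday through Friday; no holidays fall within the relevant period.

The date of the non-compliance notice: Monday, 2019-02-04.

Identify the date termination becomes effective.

2019-05-03

The last day of the re-inspection period: 2019-02-04 + 60 days = 2019-04-05.
From Friday, 2019-04-05, 20 business days (Apr 8, Apr 9, Apr 10, Apr 11, …, May 1, May 2, May 3, skipping weekends) brings us to Friday, 2019-05-03, which is the date termination becomes effective.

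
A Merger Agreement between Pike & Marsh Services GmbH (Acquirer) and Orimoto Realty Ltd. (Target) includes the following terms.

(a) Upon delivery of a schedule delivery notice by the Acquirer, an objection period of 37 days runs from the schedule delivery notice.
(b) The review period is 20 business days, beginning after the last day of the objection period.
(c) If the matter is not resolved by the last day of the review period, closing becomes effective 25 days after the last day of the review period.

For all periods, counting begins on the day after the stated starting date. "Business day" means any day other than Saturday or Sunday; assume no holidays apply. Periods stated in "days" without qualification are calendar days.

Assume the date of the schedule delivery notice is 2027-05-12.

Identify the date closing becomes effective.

The last day of the objection period: 37 calendar days after 2027-05-12 is 2027-06-18.
The last day of the review period: 20 business days after Friday, 2027-06-18, skipping weekends — Jun 21, Jun 22, Jun 23, Jun 24, …, Jul 14, Jul 15, Jul 16 — lands on Friday, 2027-07-16.
Adding 25 calendar days to 2027-07-16 gives 2027-08-10, which is the date closing becomes effective.

2027-08-10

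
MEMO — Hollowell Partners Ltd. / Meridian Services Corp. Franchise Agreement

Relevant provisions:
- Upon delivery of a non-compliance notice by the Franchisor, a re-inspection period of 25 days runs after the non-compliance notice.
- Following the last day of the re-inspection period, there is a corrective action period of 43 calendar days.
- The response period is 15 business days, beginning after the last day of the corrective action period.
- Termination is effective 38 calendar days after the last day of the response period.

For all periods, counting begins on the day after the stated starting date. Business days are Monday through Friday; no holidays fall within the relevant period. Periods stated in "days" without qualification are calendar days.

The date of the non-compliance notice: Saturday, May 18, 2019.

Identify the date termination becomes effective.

September 22, 2019

The last day of the re-inspection period: 25 calendar days after May 18, 2019 is June 12, 2019.
The last day of the corrective action period: 43 calendar days after June 12, 2019 is July 25, 2019.
The last day of the response period: counting 15 business days from Thursday, July 25, 2019 (Jul 26, Jul 29, Jul 30, Jul 31, …, Aug 13, Aug 14, Aug 15, skipping weekends) reaches Thursday, August 15, 2019.
Adding 38 calendar days to August 15, 2019 gives September 22, 2019, which is the date termination becomes effective.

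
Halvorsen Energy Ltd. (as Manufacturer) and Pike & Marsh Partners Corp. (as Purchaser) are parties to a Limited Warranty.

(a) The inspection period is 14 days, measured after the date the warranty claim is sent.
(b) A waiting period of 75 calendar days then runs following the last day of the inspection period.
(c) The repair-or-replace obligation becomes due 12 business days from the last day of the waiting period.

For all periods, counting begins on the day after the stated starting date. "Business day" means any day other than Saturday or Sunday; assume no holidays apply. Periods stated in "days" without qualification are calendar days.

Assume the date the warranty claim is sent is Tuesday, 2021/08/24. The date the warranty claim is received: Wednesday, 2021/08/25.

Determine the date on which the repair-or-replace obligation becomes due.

2021/12/07

The last day of the inspection period: 14 calendar days after 2021/08/24 is 2021/09/07.
Adding 75 calendar days to 2021/09/07 gives 2021/11/21, which is the last day of the waiting period.
The date on which the repair-or-replace obligation becomes due: 12 business days after Sunday, 2021/11/21, skipping weekends — Nov 22, Nov 23, Nov 24, Nov 25, …, Dec 3, Dec 6, Dec 7 — lands on Tuesday, 2021/12/07.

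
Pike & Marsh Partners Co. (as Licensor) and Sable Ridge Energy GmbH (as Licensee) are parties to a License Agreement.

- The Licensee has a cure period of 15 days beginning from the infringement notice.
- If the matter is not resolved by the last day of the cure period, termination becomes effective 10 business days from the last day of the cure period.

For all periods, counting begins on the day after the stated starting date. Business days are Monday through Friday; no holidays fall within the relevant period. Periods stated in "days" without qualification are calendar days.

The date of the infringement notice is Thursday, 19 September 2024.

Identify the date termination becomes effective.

The last day of the cure period: 19 September 2024 + 15 days = 4 October 2024.
The date termination becomes effective: 10 business days after Friday, 4 October 2024, skipping weekends — Oct 7, Oct 8, Oct 9, Oct 10, Oct 11, Oct 14, Oct 15, Oct 16, Oct 17, Oct 18 — lands on Friday, 18 October 2024.

18 October 2024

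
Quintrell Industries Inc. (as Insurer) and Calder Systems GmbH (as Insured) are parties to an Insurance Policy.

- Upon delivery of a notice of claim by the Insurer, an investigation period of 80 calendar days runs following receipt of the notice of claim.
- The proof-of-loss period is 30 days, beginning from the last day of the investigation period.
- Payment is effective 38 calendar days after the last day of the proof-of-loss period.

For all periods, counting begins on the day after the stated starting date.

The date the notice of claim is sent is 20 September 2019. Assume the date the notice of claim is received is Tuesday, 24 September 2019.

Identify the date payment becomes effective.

Adding 80 calendar days to 24 September 2019 gives 13 December 2019, which is the last day of the investigation period.
The last day of the proof-of-loss period: 30 calendar days after 13 December 2019 is 12 January 2020.
Adding 38 calendar days to 12 January 2020 gives 19 February 2020, which is the date payment becomes effective.

19 February 2020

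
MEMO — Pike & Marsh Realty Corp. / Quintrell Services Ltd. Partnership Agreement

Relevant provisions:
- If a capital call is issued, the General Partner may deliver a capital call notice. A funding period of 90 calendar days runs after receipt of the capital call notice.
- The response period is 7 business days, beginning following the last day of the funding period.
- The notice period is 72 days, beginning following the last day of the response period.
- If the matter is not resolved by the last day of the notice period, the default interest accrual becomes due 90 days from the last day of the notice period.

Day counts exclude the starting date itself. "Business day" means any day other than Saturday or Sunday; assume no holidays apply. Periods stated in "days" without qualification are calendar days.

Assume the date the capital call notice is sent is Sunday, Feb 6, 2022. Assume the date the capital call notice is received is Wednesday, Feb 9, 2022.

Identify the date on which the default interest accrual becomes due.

Adding 90 calendar days to Feb 9, 2022 gives May 10, 2022, which is the last day of the funding period.
The last day of the response period: counting 7 business days from Tuesday, May 10, 2022 (May 11, May 12, May 13, May 16, May 17, May 18, May 19, skipping weekends) reaches Thursday, May 19, 2022.
The last day of the notice period: May 19, 2022 + 72 days = Jul 30, 2022.
The date on which the default interest accrual becomes due: Jul 30, 2022 + 90 days = Oct 28, 2022.

Oct 28, 2022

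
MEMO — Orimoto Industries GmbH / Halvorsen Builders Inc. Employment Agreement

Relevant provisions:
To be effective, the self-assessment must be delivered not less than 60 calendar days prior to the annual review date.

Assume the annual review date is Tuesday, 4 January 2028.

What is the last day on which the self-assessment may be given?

5 November 2027

4 January 2028 minus 60 days is 5 November 2027.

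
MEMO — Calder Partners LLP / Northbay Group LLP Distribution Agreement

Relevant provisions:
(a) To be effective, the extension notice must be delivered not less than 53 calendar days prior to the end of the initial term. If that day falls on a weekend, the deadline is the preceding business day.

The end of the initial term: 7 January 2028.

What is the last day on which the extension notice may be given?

15 November 2027

7 January 2028 minus 53 days is 15 November 2027. That is a Monday, so no adjustment is needed.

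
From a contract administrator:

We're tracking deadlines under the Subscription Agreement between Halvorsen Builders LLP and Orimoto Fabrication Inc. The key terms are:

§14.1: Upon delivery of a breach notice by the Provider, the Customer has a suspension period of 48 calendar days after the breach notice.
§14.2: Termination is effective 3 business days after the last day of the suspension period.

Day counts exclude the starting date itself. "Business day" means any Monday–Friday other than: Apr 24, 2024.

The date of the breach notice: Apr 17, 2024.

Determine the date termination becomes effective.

Jun 7, 2024

The last day of the suspension period: 48 calendar days after Apr 17, 2024 is Jun 4, 2024.
The date termination becomes effective: 3 business days after Tuesday, Jun 4, 2024, skipping weekends — Jun 5, Jun 6, Jun 7 — lands on Friday, Jun 7, 2024.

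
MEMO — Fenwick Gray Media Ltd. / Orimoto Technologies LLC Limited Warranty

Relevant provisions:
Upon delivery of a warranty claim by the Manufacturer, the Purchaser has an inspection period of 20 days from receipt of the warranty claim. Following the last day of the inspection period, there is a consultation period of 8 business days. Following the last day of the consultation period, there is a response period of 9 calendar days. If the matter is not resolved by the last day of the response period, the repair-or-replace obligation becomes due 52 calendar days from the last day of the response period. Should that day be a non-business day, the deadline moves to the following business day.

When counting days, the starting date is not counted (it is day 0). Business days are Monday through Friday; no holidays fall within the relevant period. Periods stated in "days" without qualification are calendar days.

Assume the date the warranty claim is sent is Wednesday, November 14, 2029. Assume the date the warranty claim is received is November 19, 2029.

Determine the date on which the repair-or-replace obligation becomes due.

February 18, 2030

The last day of the inspection period: November 19, 2029 + 20 days = December 9, 2029.
The last day of the consultation period: 8 business days after Sunday, December 9, 2029, skipping weekends — Dec 10, Dec 11, Dec 12, Dec 13, Dec 14, Dec 17, Dec 18, Dec 19 — lands on Wednesday, December 19, 2029.
The last day of the response period: 9 calendar days after December 19, 2029 is December 28, 2029.
The date on which the repair-or-replace obligation becomes due: December 28, 2029 + 52 days = February 18, 2030. February 18, 2030 is a Monday, so no roll-forward applies.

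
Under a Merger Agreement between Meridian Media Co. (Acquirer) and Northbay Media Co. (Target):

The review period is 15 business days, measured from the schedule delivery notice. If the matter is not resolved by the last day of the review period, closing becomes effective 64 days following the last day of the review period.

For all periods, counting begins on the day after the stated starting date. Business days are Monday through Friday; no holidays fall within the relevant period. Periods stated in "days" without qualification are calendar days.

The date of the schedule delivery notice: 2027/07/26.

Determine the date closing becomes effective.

2027/10/19

From Monday, 2027/07/26, 15 business days (Jul 27, Jul 28, Jul 29, Jul 30, …, Aug 12, Aug 13, Aug 16, skipping weekends) brings us to Monday, 2027/08/16, which is the last day of the review period.
The date closing becomes effective: 2027/08/16 + 64 days = 2027/10/19.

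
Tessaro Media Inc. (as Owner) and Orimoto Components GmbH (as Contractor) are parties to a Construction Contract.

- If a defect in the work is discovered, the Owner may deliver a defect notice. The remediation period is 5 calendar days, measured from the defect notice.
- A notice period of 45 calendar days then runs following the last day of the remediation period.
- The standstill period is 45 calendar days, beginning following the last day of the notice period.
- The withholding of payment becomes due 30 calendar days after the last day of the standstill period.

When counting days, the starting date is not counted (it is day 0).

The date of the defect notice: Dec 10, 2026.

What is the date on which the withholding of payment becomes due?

The last day of the remediation period: Dec 10, 2026 + 5 days = Dec 15, 2026.
Adding 45 calendar days to Dec 15, 2026 gives Jan 29, 2027, which is the last day of the notice period.
The last day of the standstill period: 45 calendar days after Jan 29, 2027 is Mar 15, 2027.
Adding 30 calendar days to Mar 15, 2027 gives Apr 14, 2027, which is the date on which the withholding of payment becomes due.

Apr 14, 2027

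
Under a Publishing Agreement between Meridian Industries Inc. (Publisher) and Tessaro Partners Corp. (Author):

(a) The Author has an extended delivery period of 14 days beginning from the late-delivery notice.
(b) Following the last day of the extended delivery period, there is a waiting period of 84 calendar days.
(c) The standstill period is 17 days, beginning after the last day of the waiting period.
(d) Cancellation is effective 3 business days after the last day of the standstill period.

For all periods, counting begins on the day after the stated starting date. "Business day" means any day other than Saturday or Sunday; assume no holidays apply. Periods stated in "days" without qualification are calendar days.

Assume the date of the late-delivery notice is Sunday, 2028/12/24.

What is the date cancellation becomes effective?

2029/04/23

The last day of the extended delivery period: 2028/12/24 + 14 days = 2029/01/07.
Adding 84 calendar days to 2029/01/07 gives 2029/04/01, which is the last day of the waiting period.
The last day of the standstill period: 17 calendar days after 2029/04/01 is 2029/04/18.
The date cancellation becomes effective: 3 business days after Wednesday, 2029/04/18, skipping weekends — Apr 19, Apr 20, Apr 23 — lands on Monday, 2029/04/23.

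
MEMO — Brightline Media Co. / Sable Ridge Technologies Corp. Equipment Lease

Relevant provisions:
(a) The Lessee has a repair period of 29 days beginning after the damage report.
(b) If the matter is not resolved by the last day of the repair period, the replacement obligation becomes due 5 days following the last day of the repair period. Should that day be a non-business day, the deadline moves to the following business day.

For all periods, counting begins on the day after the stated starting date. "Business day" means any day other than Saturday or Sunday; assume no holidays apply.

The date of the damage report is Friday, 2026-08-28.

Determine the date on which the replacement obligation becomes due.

The last day of the repair period: 29 calendar days after 2026-08-28 is 2026-09-26.
Adding 5 calendar days to 2026-09-26 gives 2026-10-01, which is the date on which the replacement obligation becomes due. 2026-10-01 is a Thursday, so no roll-forward applies.

2026-10-01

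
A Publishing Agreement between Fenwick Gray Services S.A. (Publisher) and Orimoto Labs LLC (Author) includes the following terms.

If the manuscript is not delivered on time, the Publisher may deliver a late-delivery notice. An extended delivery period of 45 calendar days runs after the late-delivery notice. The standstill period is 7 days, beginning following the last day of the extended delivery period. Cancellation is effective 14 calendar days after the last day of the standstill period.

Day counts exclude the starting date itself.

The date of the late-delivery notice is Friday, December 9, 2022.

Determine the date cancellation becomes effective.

Adding 45 calendar days to December 9, 2022 gives January 23, 2023, which is the last day of the extended delivery period.
The last day of the standstill period: 7 calendar days after January 23, 2023 is January 30, 2023.
Adding 14 calendar days to January 30, 2023 gives February 13, 2023, which is the date cancellation becomes effective.

February 13, 2023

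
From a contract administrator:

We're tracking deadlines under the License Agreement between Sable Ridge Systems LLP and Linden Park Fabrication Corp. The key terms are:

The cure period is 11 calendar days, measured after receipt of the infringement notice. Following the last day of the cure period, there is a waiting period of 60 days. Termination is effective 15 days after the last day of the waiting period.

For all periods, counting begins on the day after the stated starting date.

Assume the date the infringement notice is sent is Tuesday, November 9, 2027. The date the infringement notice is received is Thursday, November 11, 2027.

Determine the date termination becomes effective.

The last day of the cure period: 11 calendar days after November 11, 2027 is November 22, 2027.
The last day of the waiting period: 60 calendar days after November 22, 2027 is January 21, 2028.
The date termination becomes effective: January 21, 2028 + 15 days = February 5, 2028.

February 5, 2028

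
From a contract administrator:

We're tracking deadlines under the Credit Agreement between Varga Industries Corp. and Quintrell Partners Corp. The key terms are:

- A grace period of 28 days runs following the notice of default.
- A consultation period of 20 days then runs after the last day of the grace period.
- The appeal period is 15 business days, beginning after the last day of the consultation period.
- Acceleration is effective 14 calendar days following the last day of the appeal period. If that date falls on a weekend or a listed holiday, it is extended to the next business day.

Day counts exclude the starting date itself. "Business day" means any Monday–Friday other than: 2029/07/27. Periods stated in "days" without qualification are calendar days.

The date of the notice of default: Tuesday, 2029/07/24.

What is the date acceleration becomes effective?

2029/10/15

The last day of the grace period: 28 calendar days after 2029/07/24 is 2029/08/21.
The last day of the consultation period: 2029/08/21 + 20 days = 2029/09/10.
From Monday, 2029/09/10, 15 business days (Sep 11, Sep 12, Sep 13, Sep 14, …, Sep 27, Sep 28, Oct 1, skipping weekends) brings us to Monday, 2029/10/01, which is the last day of the appeal period.
The date acceleration becomes effective: 2029/10/01 + 14 days = 2029/10/15. 2029/10/15 is a Monday and is not a listed holiday, so no roll-forward applies.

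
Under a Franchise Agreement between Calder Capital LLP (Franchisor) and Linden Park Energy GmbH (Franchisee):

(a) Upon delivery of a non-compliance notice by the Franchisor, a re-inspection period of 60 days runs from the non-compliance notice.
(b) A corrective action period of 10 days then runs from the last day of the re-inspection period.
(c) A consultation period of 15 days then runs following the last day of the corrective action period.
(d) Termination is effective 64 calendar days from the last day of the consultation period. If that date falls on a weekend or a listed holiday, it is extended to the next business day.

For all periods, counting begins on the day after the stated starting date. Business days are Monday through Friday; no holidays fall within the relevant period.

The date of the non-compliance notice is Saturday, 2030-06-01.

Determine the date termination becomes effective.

2030-10-28

Adding 60 calendar days to 2030-06-01 gives 2030-07-31, which is the last day of the re-inspection period.
The last day of the corrective action period: 10 calendar days after 2030-07-31 is 2030-08-10.
The last day of the consultation period: 2030-08-10 + 15 days = 2030-08-25.
The date termination becomes effective: 64 calendar days after 2030-08-25 is 2030-10-28. 2030-10-28 is a Monday, so no roll-forward applies.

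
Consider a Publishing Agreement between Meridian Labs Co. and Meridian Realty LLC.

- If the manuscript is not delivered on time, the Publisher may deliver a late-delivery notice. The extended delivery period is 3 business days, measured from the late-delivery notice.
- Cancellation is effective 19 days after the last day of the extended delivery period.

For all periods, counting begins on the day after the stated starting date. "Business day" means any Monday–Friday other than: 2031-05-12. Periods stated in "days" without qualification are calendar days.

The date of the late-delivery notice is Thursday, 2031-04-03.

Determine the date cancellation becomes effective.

2031-04-27

The last day of the extended delivery period: 3 business days after Thursday, 2031-04-03, skipping weekends — Apr 4, Apr 7, Apr 8 — lands on Tuesday, 2031-04-08.
Adding 19 calendar days to 2031-04-08 gives 2031-04-27, which is the date cancellation becomes effective.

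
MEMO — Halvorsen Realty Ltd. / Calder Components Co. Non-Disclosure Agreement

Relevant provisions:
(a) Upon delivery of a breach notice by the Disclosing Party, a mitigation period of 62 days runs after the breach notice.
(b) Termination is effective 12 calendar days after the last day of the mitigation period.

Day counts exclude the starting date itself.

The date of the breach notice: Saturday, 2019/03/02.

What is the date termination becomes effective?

Adding 62 calendar days to 2019/03/02 gives 2019/05/03, which is the last day of the mitigation period.
Adding 12 calendar days to 2019/05/03 gives 2019/05/15, which is the date termination becomes effective.

2019/05/15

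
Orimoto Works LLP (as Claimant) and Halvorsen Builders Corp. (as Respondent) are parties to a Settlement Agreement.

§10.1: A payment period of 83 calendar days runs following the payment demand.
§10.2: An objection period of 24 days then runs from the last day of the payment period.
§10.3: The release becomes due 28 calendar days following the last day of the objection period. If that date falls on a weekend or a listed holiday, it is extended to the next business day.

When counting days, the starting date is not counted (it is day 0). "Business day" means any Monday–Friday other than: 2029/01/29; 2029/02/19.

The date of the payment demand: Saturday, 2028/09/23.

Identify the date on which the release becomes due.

2029/02/05

The last day of the payment period: 2028/09/23 + 83 days = 2028/12/15.
The last day of the objection period: 2028/12/15 + 24 days = 2029/01/08.
Adding 28 calendar days to 2029/01/08 gives 2029/02/05, which is the date on which the release becomes due. 2029/02/05 is a Monday and is not a listed holiday, so no roll-forward applies.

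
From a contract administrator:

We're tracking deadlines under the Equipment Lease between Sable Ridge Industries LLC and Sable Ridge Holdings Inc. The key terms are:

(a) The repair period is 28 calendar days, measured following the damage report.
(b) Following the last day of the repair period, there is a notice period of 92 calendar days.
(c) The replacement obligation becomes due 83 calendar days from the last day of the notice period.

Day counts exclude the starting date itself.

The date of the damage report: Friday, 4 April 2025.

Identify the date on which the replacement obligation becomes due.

The last day of the repair period: 28 calendar days after 4 April 2025 is 2 May 2025.
The last day of the notice period: 2 May 2025 + 92 days = 2 August 2025.
The date on which the replacement obligation becomes due: 2 August 2025 + 83 days = 24 October 2025.

24 October 2025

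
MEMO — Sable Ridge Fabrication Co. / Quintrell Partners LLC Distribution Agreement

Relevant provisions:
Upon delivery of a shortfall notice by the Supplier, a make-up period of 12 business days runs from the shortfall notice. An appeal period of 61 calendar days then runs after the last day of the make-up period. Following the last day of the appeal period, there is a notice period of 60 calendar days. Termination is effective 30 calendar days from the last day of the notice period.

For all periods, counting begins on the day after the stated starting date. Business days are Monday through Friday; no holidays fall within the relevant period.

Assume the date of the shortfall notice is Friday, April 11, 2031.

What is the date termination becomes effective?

September 27, 2031

The last day of the make-up period: counting 12 business days from Friday, April 11, 2031 (Apr 14, Apr 15, Apr 16, Apr 17, …, Apr 25, Apr 28, Apr 29, skipping weekends) reaches Tuesday, April 29, 2031.
The last day of the appeal period: April 29, 2031 + 61 days = June 29, 2031.
The last day of the notice period: June 29, 2031 + 60 days = August 28, 2031.
Adding 30 calendar days to August 28, 2031 gives September 27, 2031, which is the date termination becomes effective.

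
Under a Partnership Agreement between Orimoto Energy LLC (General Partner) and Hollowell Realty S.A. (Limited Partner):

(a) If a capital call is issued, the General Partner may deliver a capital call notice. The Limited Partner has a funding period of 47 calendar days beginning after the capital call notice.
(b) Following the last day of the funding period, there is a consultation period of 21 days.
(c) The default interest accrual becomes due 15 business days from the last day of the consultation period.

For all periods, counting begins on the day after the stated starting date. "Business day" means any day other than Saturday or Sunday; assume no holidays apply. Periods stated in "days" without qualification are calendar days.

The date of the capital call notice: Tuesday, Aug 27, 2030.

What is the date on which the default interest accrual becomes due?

Nov 22, 2030

The last day of the funding period: Aug 27, 2030 + 47 days = Oct 13, 2030.
Adding 21 calendar days to Oct 13, 2030 gives Nov 3, 2030, which is the last day of the consultation period.
The date on which the default interest accrual becomes due: counting 15 business days from Sunday, Nov 3, 2030 (Nov 4, Nov 5, Nov 6, Nov 7, …, Nov 20, Nov 21, Nov 22, skipping weekends) reaches Friday, Nov 22, 2030.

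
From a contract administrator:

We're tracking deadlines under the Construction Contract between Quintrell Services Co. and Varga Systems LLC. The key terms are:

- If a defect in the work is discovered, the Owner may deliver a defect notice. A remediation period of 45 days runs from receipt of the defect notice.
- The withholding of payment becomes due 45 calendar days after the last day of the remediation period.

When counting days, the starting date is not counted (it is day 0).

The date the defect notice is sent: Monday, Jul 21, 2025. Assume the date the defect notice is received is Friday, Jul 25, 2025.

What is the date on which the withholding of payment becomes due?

Oct 23, 2025

The last day of the remediation period: Jul 25, 2025 + 45 days = Sep 8, 2025.
Adding 45 calendar days to Sep 8, 2025 gives Oct 23, 2025, which is the date on which the withholding of payment becomes due.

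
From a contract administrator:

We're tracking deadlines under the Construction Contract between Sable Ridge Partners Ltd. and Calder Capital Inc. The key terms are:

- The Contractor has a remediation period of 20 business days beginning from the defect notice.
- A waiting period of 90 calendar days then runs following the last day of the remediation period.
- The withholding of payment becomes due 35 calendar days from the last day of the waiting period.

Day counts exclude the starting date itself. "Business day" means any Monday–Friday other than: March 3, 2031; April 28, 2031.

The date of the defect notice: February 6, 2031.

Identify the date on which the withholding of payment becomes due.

From Thursday, February 6, 2031, 20 business days (Feb 7, Feb 10, Feb 11, Feb 12, …, Mar 5, Mar 6, Mar 7, skipping weekends and the listed holiday on Mar 3) brings us to Friday, March 7, 2031, which is the last day of the remediation period.
The last day of the waiting period: March 7, 2031 + 90 days = June 5, 2031.
The date on which the withholding of payment becomes due: 35 calendar days after June 5, 2031 is July 10, 2031.

July 10, 2031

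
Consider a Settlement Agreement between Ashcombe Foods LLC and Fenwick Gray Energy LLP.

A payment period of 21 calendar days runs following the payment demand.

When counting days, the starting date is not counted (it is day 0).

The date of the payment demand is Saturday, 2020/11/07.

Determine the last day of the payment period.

2020/11/28

The last day of the payment period: 2020/11/07 + 21 days = 2020/11/28.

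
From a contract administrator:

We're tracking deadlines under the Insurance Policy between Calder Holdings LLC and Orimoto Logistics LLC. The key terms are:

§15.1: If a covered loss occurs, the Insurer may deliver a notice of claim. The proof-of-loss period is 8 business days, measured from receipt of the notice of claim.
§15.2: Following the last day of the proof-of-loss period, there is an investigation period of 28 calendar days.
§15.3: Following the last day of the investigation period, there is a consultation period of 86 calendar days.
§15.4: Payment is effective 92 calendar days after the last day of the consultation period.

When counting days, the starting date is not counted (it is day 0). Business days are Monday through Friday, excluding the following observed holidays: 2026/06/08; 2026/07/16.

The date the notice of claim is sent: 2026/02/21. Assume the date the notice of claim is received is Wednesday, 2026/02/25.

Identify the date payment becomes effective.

From Wednesday, 2026/02/25, 8 business days (Feb 26, Feb 27, Mar 2, Mar 3, Mar 4, Mar 5, Mar 6, Mar 9, skipping weekends) brings us to Monday, 2026/03/09, which is the last day of the proof-of-loss period.
The last day of the investigation period: 28 calendar days after 2026/03/09 is 2026/04/06.
The last day of the consultation period: 86 calendar days after 2026/04/06 is 2026/07/01.
Adding 92 calendar days to 2026/07/01 gives 2026/10/01, which is the date payment becomes effective.

2026/10/01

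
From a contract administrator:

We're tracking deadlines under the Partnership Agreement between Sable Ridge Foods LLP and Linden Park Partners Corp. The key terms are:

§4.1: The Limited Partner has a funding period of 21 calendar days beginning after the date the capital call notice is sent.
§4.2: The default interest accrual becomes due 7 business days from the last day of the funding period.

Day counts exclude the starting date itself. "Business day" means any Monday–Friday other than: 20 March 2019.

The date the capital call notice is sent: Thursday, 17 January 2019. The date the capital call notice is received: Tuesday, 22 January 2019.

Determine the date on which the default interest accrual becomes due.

18 February 2019

The last day of the funding period: 17 January 2019 + 21 days = 7 February 2019.
From Thursday, 7 February 2019, 7 business days (Feb 8, Feb 11, Feb 12, Feb 13, Feb 14, Feb 15, Feb 18, skipping weekends) brings us to Monday, 18 February 2019, which is the date on which the default interest accrual becomes due.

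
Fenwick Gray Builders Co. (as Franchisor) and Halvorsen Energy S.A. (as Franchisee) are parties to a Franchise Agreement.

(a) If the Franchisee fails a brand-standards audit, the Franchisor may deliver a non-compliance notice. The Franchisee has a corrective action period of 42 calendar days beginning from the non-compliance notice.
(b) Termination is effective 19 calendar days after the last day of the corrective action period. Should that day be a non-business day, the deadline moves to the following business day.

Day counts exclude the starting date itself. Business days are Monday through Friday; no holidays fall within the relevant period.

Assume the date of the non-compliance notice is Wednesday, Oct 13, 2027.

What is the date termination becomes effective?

Adding 42 calendar days to Oct 13, 2027 gives Nov 24, 2027, which is the last day of the corrective action period.
The date termination becomes effective: 19 calendar days after Nov 24, 2027 is Dec 13, 2027. Dec 13, 2027 is a Monday, so no roll-forward applies.

Dec 13, 2027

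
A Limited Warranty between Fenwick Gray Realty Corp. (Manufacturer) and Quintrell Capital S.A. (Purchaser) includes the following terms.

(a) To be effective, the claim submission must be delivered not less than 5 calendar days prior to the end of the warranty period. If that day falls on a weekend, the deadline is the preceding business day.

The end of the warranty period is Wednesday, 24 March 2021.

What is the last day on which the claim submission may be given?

Counting back 5 calendar days from 24 March 2021 gives 19 March 2021. That is a Friday, so no adjustment is needed.

19 March 2021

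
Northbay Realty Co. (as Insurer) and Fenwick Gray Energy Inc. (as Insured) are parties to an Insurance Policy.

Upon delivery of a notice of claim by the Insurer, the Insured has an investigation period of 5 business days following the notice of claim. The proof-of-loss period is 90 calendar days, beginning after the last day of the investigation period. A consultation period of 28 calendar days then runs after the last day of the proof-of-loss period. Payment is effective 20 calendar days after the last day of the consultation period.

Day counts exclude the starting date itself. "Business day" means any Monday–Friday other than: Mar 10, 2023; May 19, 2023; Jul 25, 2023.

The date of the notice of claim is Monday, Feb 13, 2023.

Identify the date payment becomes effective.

The last day of the investigation period: counting 5 business days from Monday, Feb 13, 2023 (Feb 14, Feb 15, Feb 16, Feb 17, Feb 20, skipping weekends) reaches Monday, Feb 20, 2023.
The last day of the proof-of-loss period: 90 calendar days after Feb 20, 2023 is May 21, 2023.
The last day of the consultation period: May 21, 2023 + 28 days = Jun 18, 2023.
The date payment becomes effective: Jun 18, 2023 + 20 days = Jul 8, 2023.

Jul 8, 2023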